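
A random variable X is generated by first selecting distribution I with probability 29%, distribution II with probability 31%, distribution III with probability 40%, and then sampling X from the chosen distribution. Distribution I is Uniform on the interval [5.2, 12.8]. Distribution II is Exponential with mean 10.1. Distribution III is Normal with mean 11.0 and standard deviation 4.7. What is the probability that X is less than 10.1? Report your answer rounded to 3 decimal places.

0.553

Conditional on each component, P(X < 10.1): I: 0.644737; II: 0.632121; III: 0.424071.
By total probability, P(X < 10.1) = 0.29·0.644737 + 0.31·0.632121 + 0.4·0.424071 = 0.55256.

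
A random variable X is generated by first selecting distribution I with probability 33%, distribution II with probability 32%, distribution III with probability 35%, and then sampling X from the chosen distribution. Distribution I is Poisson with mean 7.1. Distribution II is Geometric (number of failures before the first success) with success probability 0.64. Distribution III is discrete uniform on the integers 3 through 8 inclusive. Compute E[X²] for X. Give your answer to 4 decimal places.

30.9691

For each component E[X²] = Var + (mean)², giving I: 57.51; II: 1.19531; III: 33.1667.
Overall E[X²] = 0.33·57.51 + 0.32·1.19531 + 0.35·33.1667 = 30.9691.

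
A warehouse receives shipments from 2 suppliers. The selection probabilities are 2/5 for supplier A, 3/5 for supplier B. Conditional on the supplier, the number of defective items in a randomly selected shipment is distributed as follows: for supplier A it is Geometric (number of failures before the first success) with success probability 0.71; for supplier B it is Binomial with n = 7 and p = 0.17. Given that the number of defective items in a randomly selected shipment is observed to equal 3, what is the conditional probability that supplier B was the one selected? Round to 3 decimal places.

Likelihoods P(X=3 | ·): A: 0.0173162; B: 0.081607.
Posterior ∝ prior × likelihood. Numerator for B: 0.6·0.081607 = 0.0489642.
Normalizing constant: 0.4·0.0173162 + 0.6·0.081607 = 0.0558906.
P(B | observation) = 0.0489642 / 0.0558906 = 0.876071.

0.876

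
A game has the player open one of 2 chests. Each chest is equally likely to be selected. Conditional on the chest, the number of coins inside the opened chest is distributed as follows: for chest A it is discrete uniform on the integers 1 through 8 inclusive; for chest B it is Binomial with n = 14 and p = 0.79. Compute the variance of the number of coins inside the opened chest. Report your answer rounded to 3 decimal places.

Per component, A: μ=4.5, E[X²]=25.5; B: μ=11.06, E[X²]=124.646.
E[X] = 0.5·4.5 + 0.5·11.06 = 7.78.
E[X²] = 0.5·25.5 + 0.5·124.646 = 75.0731.
Var(X) = E[X²] − (E[X])² = 75.0731 − 60.5284 = 14.5447.

14.545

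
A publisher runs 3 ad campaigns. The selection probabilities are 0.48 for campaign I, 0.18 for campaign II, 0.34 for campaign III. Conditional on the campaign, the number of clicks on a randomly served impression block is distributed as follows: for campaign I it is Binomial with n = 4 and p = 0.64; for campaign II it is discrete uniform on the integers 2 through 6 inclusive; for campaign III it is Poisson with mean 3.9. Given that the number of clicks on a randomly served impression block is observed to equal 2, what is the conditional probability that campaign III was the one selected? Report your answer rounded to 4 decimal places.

Likelihoods P(X=2 | ·): I: 0.318505; II: 0.2; III: 0.15394.
Posterior ∝ prior × likelihood. Numerator for III: 0.34·0.15394 = 0.0523395.
Normalizing constant: 0.48·0.318505 + 0.18·0.2 + 0.34·0.15394 = 0.241222.
P(III | observation) = 0.0523395 / 0.241222 = 0.216977.

0.2170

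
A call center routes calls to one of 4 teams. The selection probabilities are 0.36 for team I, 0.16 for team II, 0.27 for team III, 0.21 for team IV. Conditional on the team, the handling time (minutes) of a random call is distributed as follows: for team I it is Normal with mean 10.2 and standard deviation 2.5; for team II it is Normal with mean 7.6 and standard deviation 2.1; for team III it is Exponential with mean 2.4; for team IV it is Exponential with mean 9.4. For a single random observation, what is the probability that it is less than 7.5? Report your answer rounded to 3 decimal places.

Conditional on each team, P(X < 7.5): I: 0.140071; II: 0.48101; III: 0.956063; IV: 0.549714.
By total probability, P(X < 7.5) = 0.36·0.140071 + 0.16·0.48101 + 0.27·0.956063 + 0.21·0.549714 = 0.500964.

0.501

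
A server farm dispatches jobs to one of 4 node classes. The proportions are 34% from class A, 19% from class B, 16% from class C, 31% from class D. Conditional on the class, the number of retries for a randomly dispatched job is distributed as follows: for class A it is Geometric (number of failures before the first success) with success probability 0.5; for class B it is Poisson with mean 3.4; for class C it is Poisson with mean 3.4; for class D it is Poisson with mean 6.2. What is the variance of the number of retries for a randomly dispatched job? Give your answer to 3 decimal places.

Per component, A: μ=1, E[X²]=3; B: μ=3.4, E[X²]=14.96; C: μ=3.4, E[X²]=14.96; D: μ=6.2, E[X²]=44.64.
E[X] = 0.34·1 + 0.19·3.4 + 0.16·3.4 + 0.31·6.2 = 3.452.
E[X²] = 0.34·3 + 0.19·14.96 + 0.16·14.96 + 0.31·44.64 = 20.0944.
Var(X) = E[X²] − (E[X])² = 20.0944 − 11.9163 = 8.1781.

8.178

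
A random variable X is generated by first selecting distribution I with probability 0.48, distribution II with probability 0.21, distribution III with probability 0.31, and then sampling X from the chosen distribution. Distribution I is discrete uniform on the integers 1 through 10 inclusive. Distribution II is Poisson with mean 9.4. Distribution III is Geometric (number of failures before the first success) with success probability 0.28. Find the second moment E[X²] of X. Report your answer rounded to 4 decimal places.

43.9063

For each component E[X²] = Var + (mean)², giving I: 38.5; II: 97.76; III: 15.7959.
Overall E[X²] = 0.48·38.5 + 0.21·97.76 + 0.31·15.7959 = 43.9063.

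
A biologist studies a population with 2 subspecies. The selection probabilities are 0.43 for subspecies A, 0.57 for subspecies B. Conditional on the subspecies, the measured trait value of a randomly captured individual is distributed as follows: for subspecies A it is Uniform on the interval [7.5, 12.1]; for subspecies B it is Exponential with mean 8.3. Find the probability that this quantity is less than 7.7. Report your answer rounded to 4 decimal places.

Conditional on each subspecies, P(X < 7.7): A: 0.0434783; B: 0.604542.
By total probability, P(X < 7.7) = 0.43·0.0434783 + 0.57·0.604542 = 0.363285.

0.3633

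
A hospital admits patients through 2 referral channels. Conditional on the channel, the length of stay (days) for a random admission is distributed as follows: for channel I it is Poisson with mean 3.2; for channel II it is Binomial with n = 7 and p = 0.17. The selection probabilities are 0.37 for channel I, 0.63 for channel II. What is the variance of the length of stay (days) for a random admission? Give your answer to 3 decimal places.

2.748

Per component, I: μ=3.2, E[X²]=13.44; II: μ=1.19, E[X²]=2.4038.
E[X] = 0.37·3.2 + 0.63·1.19 = 1.9337.
E[X²] = 0.37·13.44 + 0.63·2.4038 = 6.48719.
Var(X) = E[X²] − (E[X])² = 6.48719 − 3.7392 = 2.748.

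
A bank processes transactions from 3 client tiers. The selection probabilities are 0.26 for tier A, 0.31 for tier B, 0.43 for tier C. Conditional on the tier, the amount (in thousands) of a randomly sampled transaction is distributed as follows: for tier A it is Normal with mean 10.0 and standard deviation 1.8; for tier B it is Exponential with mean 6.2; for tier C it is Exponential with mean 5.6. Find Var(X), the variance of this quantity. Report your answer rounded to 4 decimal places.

29.6199

Per component, A: μ=10, E[X²]=103.24; B: μ=6.2, E[X²]=76.88; C: μ=5.6, E[X²]=62.72.
E[X] = 0.26·10 + 0.31·6.2 + 0.43·5.6 = 6.93.
E[X²] = 0.26·103.24 + 0.31·76.88 + 0.43·62.72 = 77.6448.
Var(X) = E[X²] − (E[X])² = 77.6448 − 48.0249 = 29.6199.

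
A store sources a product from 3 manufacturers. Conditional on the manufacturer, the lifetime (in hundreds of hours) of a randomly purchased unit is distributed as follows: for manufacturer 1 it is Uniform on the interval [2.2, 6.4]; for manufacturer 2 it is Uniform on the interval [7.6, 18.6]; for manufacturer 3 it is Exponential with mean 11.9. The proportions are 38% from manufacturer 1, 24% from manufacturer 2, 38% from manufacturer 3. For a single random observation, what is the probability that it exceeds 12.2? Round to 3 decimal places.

Conditional on each manufacturer, P(X > 12.2): 1: 0; 2: 0.581818; 3: 0.358721.
By total probability, P(X > 12.2) = 0.38·0 + 0.24·0.581818 + 0.38·0.358721 = 0.27595.

0.276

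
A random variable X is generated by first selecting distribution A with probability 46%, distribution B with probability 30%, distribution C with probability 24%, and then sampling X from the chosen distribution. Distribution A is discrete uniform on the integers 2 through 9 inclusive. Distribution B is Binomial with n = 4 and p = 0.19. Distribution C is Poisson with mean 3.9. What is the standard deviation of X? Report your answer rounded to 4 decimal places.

2.7620

Per component, A: μ=5.5, E[X²]=35.5; B: μ=0.76, E[X²]=1.1932; C: μ=3.9, E[X²]=19.11.
E[X] = 0.46·5.5 + 0.3·0.76 + 0.24·3.9 = 3.694.
E[X²] = 0.46·35.5 + 0.3·1.1932 + 0.24·19.11 = 21.2744.
Var(X) = E[X²] − (E[X])² = 21.2744 − 13.6456 = 7.62872.
SD(X) = √7.62872 = 2.76201.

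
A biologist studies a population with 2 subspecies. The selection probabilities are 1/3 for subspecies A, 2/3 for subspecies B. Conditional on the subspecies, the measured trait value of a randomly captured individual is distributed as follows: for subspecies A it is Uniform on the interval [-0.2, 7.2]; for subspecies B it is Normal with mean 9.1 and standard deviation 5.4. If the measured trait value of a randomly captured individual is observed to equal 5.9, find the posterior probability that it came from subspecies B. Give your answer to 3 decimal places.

0.478

Likelihoods f(5.9 | ·): A: 0.135135; B: 0.0619814.
Posterior ∝ prior × likelihood. Numerator for B: 0.666667·0.0619814 = 0.041321.
Normalizing constant: 0.333333·0.135135 + 0.666667·0.0619814 = 0.086366.
P(B | observation) = 0.041321 / 0.086366 = 0.47844.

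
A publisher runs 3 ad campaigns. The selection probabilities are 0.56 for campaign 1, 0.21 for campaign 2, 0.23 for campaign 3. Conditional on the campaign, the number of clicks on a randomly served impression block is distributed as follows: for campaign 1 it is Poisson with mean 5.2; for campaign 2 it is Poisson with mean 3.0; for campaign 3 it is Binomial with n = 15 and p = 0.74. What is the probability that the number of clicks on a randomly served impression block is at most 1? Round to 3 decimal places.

0.061

Conditional on each campaign, P(X ≤ 1): 1: 0.0342027; 2: 0.199148; 3: 7.32833e-08.
By total probability, P(X ≤ 1) = 0.56·0.0342027 + 0.21·0.199148 + 0.23·7.32833e-08 = 0.0609747.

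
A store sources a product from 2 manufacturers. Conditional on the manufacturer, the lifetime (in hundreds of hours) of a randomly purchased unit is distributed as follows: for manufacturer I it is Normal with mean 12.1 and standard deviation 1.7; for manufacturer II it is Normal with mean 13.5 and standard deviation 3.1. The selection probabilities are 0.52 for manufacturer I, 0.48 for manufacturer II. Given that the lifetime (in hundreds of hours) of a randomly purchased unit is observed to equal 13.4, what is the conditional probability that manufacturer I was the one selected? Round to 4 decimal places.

0.5960

Likelihoods f(13.4 | ·): I: 0.175178; II: 0.128624.
Posterior ∝ prior × likelihood. Numerator for I: 0.52·0.175178 = 0.0910924.
Normalizing constant: 0.52·0.175178 + 0.48·0.128624 = 0.152832.
P(I | observation) = 0.0910924 / 0.152832 = 0.59603.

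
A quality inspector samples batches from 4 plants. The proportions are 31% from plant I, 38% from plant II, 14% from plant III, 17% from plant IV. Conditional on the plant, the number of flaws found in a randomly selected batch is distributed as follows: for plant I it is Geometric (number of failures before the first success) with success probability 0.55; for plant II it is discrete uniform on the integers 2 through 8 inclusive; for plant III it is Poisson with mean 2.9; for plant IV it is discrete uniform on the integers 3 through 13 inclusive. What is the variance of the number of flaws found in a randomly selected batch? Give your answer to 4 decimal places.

10.4885

Per component, I: μ=0.818182, E[X²]=2.15702; II: μ=5, E[X²]=29; III: μ=2.9, E[X²]=11.31; IV: μ=8, E[X²]=74.
E[X] = 0.31·0.818182 + 0.38·5 + 0.14·2.9 + 0.17·8 = 3.91964.
E[X²] = 0.31·2.15702 + 0.38·29 + 0.14·11.31 + 0.17·74 = 25.8521.
Var(X) = E[X²] − (E[X])² = 25.8521 − 15.3635 = 10.4885.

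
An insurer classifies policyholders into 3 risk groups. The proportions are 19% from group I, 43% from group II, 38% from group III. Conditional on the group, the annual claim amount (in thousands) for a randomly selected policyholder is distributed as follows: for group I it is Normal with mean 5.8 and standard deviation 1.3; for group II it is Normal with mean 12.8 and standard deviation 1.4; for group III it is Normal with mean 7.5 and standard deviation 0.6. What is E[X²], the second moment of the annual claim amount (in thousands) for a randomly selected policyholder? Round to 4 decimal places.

For each component E[X²] = Var + (mean)², giving I: 35.33; II: 165.8; III: 56.61.
Overall E[X²] = 0.19·35.33 + 0.43·165.8 + 0.38·56.61 = 99.5185.

99.5185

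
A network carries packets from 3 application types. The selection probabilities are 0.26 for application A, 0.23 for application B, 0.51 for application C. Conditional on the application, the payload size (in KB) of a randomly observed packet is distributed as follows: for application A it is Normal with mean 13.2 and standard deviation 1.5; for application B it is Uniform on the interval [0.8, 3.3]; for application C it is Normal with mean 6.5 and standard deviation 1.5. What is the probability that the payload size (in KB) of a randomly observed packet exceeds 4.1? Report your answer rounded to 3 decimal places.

Conditional on each application, P(X > 4.1): A: 1; B: 0; C: 0.945201.
By total probability, P(X > 4.1) = 0.26·1 + 0.23·0 + 0.51·0.945201 = 0.742052.

0.742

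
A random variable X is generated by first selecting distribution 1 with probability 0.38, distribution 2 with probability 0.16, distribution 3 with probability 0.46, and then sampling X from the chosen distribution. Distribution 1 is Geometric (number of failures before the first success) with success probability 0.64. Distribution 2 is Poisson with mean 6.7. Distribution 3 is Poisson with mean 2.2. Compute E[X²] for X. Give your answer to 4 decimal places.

For each component E[X²] = Var + (mean)², giving 1: 1.19531; 2: 51.59; 3: 7.04.
Overall E[X²] = 0.38·1.19531 + 0.16·51.59 + 0.46·7.04 = 11.947.

11.9470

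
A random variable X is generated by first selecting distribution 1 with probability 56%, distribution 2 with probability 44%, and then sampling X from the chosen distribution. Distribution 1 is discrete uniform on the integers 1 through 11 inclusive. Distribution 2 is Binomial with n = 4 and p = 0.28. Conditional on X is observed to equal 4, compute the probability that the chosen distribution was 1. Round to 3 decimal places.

0.950

Likelihoods P(X=4 | ·): 1: 0.0909091; 2: 0.00614656.
Posterior ∝ prior × likelihood. Numerator for 1: 0.56·0.0909091 = 0.0509091.
Normalizing constant: 0.56·0.0909091 + 0.44·0.00614656 = 0.0536136.
P(1 | observation) = 0.0509091 / 0.0536136 = 0.949556.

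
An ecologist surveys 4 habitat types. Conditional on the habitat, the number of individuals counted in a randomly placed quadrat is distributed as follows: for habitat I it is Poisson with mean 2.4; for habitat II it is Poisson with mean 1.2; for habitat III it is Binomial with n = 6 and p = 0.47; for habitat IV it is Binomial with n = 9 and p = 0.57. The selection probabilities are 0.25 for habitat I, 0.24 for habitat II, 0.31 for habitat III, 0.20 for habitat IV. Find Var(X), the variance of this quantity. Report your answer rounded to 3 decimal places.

Per component, I: μ=2.4, E[X²]=8.16; II: μ=1.2, E[X²]=2.64; III: μ=2.82, E[X²]=9.447; IV: μ=5.13, E[X²]=28.5228.
E[X] = 0.25·2.4 + 0.24·1.2 + 0.31·2.82 + 0.2·5.13 = 2.7882.
E[X²] = 0.25·8.16 + 0.24·2.64 + 0.31·9.447 + 0.2·28.5228 = 11.3067.
Var(X) = E[X²] − (E[X])² = 11.3067 − 7.77406 = 3.53267.

3.533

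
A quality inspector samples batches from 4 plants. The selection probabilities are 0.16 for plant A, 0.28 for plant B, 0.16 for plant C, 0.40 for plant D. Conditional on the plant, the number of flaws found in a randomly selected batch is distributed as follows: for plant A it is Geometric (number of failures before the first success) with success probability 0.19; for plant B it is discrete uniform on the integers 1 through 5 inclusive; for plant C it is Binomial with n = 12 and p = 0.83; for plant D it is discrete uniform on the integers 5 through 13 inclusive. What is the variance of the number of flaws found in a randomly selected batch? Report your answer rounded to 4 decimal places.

Per component, A: μ=4.26316, E[X²]=40.6122; B: μ=3, E[X²]=11; C: μ=9.96, E[X²]=100.895; D: μ=9, E[X²]=87.6667.
E[X] = 0.16·4.26316 + 0.28·3 + 0.16·9.96 + 0.4·9 = 6.71571.
E[X²] = 0.16·40.6122 + 0.28·11 + 0.16·100.895 + 0.4·87.6667 = 60.7878.
Var(X) = E[X²] − (E[X])² = 60.7878 − 45.1007 = 15.6871.

15.6871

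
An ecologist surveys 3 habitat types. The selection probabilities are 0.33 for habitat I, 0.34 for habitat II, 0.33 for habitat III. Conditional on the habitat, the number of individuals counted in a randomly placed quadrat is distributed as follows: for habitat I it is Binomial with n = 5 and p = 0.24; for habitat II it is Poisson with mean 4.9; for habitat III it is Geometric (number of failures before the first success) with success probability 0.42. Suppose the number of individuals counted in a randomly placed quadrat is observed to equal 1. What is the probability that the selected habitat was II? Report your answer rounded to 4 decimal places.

0.0552

Likelihoods P(X=1 | ·): I: 0.400346; II: 0.0364883; III: 0.2436.
Posterior ∝ prior × likelihood. Numerator for II: 0.34·0.0364883 = 0.012406.
Normalizing constant: 0.33·0.400346 + 0.34·0.0364883 + 0.33·0.2436 = 0.224908.
P(II | observation) = 0.012406 / 0.224908 = 0.0551603.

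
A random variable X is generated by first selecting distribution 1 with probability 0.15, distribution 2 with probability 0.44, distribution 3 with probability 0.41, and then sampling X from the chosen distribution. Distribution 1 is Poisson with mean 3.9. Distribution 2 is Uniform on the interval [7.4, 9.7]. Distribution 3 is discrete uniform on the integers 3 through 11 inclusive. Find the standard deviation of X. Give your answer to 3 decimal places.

2.442

Per component, 1: μ=3.9, E[X²]=19.11; 2: μ=8.55, E[X²]=73.5433; 3: μ=7, E[X²]=55.6667.
E[X] = 0.15·3.9 + 0.44·8.55 + 0.41·7 = 7.217.
E[X²] = 0.15·19.11 + 0.44·73.5433 + 0.41·55.6667 = 58.0489.
Var(X) = E[X²] − (E[X])² = 58.0489 − 52.0851 = 5.96381.
SD(X) = √5.96381 = 2.44209.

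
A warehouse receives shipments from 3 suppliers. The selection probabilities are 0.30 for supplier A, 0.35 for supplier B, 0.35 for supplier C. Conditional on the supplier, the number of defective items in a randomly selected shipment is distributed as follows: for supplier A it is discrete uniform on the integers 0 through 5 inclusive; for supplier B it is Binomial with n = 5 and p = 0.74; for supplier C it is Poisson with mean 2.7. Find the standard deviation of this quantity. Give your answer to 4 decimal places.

Per component, A: μ=2.5, E[X²]=9.16667; B: μ=3.7, E[X²]=14.652; C: μ=2.7, E[X²]=9.99.
E[X] = 0.3·2.5 + 0.35·3.7 + 0.35·2.7 = 2.99.
E[X²] = 0.3·9.16667 + 0.35·14.652 + 0.35·9.99 = 11.3747.
Var(X) = E[X²] − (E[X])² = 11.3747 − 8.9401 = 2.4346.
SD(X) = √2.4346 = 1.56032.

1.5603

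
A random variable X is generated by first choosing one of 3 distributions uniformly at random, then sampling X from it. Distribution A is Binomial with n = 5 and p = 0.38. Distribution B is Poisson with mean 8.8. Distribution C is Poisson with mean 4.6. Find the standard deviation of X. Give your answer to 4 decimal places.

3.5943

Per component, A: μ=1.9, E[X²]=4.788; B: μ=8.8, E[X²]=86.24; C: μ=4.6, E[X²]=25.76.
E[X] = 0.333333·1.9 + 0.333333·8.8 + 0.333333·4.6 = 5.1.
E[X²] = 0.333333·4.788 + 0.333333·86.24 + 0.333333·25.76 = 38.9293.
Var(X) = E[X²] − (E[X])² = 38.9293 − 26.01 = 12.9193.
SD(X) = √12.9193 = 3.59435.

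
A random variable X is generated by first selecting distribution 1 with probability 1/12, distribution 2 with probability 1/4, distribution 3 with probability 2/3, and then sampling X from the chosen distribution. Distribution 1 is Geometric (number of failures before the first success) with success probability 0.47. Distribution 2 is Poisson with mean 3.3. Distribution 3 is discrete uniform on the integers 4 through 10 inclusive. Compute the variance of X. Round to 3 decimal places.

Per component, 1: μ=1.12766, E[X²]=3.67089; 2: μ=3.3, E[X²]=14.19; 3: μ=7, E[X²]=53.
E[X] = 0.0833333·1.12766 + 0.25·3.3 + 0.666667·7 = 5.58564.
E[X²] = 0.0833333·3.67089 + 0.25·14.19 + 0.666667·53 = 39.1867.
Var(X) = E[X²] − (E[X])² = 39.1867 − 31.1994 = 7.98739.

7.987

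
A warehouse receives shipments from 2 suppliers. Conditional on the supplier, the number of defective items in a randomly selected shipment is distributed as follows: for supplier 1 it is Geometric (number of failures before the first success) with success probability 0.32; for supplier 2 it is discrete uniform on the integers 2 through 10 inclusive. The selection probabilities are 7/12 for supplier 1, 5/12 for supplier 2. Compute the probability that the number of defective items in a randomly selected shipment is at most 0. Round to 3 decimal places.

Conditional on each supplier, P(X ≤ 0): 1: 0.32; 2: 0.
By total probability, P(X ≤ 0) = 0.583333·0.32 + 0.416667·0 = 0.186667.

0.187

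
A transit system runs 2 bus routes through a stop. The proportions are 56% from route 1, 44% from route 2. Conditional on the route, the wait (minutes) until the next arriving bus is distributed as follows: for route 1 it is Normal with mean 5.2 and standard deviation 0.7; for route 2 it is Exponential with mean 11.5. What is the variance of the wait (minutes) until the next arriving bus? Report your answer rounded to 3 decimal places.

68.244

Per component, 1: μ=5.2, E[X²]=27.53; 2: μ=11.5, E[X²]=264.5.
E[X] = 0.56·5.2 + 0.44·11.5 = 7.972.
E[X²] = 0.56·27.53 + 0.44·264.5 = 131.797.
Var(X) = E[X²] − (E[X])² = 131.797 − 63.5528 = 68.244.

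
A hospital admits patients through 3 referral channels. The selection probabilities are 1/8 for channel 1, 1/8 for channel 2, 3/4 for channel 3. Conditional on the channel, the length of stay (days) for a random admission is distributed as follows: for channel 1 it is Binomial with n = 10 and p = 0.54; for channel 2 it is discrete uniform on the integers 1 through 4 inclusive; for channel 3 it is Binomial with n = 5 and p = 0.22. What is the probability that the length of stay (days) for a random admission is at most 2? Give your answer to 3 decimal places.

Conditional on each channel, P(X ≤ 2): 1: 0.0317105; 2: 0.5; 3: 0.925566.
By total probability, P(X ≤ 2) = 0.125·0.0317105 + 0.125·0.5 + 0.75·0.925566 = 0.760638.

0.761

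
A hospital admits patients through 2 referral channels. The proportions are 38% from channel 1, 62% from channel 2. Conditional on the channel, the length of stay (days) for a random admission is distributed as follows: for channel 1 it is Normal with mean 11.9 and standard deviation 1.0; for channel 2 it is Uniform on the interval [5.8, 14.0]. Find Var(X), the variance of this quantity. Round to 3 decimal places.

Per component, 1: μ=11.9, E[X²]=142.61; 2: μ=9.9, E[X²]=103.613.
E[X] = 0.38·11.9 + 0.62·9.9 = 10.66.
E[X²] = 0.38·142.61 + 0.62·103.613 = 118.432.
Var(X) = E[X²] − (E[X])² = 118.432 − 113.636 = 4.79647.

4.796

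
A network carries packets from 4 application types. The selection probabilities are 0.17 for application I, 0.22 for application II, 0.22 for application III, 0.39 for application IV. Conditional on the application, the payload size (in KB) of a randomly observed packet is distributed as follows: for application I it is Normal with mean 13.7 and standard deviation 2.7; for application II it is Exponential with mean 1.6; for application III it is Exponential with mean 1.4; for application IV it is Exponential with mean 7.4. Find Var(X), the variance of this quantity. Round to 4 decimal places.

43.3326

Per component, I: μ=13.7, E[X²]=194.98; II: μ=1.6, E[X²]=5.12; III: μ=1.4, E[X²]=3.92; IV: μ=7.4, E[X²]=109.52.
E[X] = 0.17·13.7 + 0.22·1.6 + 0.22·1.4 + 0.39·7.4 = 5.875.
E[X²] = 0.17·194.98 + 0.22·5.12 + 0.22·3.92 + 0.39·109.52 = 77.8482.
Var(X) = E[X²] − (E[X])² = 77.8482 − 34.5156 = 43.3326.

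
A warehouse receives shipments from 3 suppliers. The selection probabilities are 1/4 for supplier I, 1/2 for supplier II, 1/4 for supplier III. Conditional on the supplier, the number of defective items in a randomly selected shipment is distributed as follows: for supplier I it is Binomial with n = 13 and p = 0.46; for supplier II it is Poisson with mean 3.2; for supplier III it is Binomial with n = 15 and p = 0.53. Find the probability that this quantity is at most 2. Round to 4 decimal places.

Conditional on each supplier, P(X ≤ 2): I: 0.0227991; II: 0.379904; III: 0.00182681.
By total probability, P(X ≤ 2) = 0.25·0.0227991 + 0.5·0.379904 + 0.25·0.00182681 = 0.196108.

0.1961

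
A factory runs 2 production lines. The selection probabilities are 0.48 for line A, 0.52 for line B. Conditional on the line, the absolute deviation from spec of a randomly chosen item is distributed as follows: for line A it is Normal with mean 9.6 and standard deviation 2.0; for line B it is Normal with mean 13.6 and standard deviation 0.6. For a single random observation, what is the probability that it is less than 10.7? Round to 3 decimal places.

0.340

Conditional on each line, P(X < 10.7): A: 0.70884; B: 6.71328e-07.
By total probability, P(X < 10.7) = 0.48·0.70884 + 0.52·6.71328e-07 = 0.340244.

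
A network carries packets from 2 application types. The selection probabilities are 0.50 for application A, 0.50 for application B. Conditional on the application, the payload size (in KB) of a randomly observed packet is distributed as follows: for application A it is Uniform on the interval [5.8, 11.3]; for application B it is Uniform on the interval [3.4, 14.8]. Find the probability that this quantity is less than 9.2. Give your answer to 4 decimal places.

Conditional on each application, P(X < 9.2): A: 0.618182; B: 0.508772.
By total probability, P(X < 9.2) = 0.5·0.618182 + 0.5·0.508772 = 0.563477.

0.5635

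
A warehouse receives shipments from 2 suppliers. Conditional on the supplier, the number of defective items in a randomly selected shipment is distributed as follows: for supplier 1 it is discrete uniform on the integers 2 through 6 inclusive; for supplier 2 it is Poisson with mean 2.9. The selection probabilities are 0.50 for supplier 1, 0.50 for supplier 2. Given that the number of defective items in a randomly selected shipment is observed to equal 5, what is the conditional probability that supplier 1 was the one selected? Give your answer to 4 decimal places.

0.6802

Likelihoods P(X=5 | ·): 1: 0.2; 2: 0.0940491.
Posterior ∝ prior × likelihood. Numerator for 1: 0.5·0.2 = 0.1.
Normalizing constant: 0.5·0.2 + 0.5·0.0940491 = 0.147025.
P(1 | observation) = 0.1 / 0.147025 = 0.680158.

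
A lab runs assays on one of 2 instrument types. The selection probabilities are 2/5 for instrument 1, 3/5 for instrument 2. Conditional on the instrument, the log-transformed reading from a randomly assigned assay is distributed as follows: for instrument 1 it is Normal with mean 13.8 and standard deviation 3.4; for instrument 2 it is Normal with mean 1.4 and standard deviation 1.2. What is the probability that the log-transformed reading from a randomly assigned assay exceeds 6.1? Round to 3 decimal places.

Conditional on each instrument, P(X > 6.1): 1: 0.988235; 2: 4.48909e-05.
By total probability, P(X > 6.1) = 0.4·0.988235 + 0.6·4.48909e-05 = 0.395321.

0.395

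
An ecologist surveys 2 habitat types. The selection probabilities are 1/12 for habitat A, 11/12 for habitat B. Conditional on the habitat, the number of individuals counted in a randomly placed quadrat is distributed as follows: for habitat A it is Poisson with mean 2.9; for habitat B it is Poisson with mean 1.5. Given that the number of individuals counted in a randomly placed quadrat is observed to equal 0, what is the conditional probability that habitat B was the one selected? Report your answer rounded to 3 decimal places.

Likelihoods P(X=0 | ·): A: 0.0550232; B: 0.22313.
Posterior ∝ prior × likelihood. Numerator for B: 0.916667·0.22313 = 0.204536.
Normalizing constant: 0.0833333·0.0550232 + 0.916667·0.22313 = 0.209121.
P(B | observation) = 0.204536 / 0.209121 = 0.978074.

0.978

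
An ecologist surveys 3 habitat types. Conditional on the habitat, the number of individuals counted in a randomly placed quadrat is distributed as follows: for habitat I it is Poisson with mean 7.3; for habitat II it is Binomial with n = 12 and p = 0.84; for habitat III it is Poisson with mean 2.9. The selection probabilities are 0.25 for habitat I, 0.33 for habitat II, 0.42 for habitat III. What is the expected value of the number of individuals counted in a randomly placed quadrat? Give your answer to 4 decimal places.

Component means — I: 7.3; II: 10.08; III: 2.9.
E[X] = 0.25·7.3 + 0.33·10.08 + 0.42·2.9 = 6.3694.

6.3694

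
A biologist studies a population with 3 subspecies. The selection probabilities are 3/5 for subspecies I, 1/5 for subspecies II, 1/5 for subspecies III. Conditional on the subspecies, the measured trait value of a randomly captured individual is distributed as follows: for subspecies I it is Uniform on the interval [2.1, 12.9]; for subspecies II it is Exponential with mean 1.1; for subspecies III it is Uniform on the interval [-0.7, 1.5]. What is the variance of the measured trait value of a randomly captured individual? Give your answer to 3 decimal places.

17.139

Per component, I: μ=7.5, E[X²]=65.97; II: μ=1.1, E[X²]=2.42; III: μ=0.4, E[X²]=0.563333.
E[X] = 0.6·7.5 + 0.2·1.1 + 0.2·0.4 = 4.8.
E[X²] = 0.6·65.97 + 0.2·2.42 + 0.2·0.563333 = 40.1787.
Var(X) = E[X²] − (E[X])² = 40.1787 − 23.04 = 17.1387.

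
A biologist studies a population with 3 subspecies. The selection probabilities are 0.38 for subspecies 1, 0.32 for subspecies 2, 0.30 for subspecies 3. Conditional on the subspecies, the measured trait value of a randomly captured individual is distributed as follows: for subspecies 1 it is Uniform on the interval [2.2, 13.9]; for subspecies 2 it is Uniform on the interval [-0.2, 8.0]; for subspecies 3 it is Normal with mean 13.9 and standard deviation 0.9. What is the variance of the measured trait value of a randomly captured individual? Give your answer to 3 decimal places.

Per component, 1: μ=8.05, E[X²]=76.21; 2: μ=3.9, E[X²]=20.8133; 3: μ=13.9, E[X²]=194.02.
E[X] = 0.38·8.05 + 0.32·3.9 + 0.3·13.9 = 8.477.
E[X²] = 0.38·76.21 + 0.32·20.8133 + 0.3·194.02 = 93.8261.
Var(X) = E[X²] − (E[X])² = 93.8261 − 71.8595 = 21.9665.

21.967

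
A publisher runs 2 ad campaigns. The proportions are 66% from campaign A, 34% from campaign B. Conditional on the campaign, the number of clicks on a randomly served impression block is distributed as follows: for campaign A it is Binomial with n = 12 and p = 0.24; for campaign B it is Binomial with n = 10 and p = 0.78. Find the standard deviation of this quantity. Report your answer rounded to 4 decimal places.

2.7313

Per component, A: μ=2.88, E[X²]=10.4832; B: μ=7.8, E[X²]=62.556.
E[X] = 0.66·2.88 + 0.34·7.8 = 4.5528.
E[X²] = 0.66·10.4832 + 0.34·62.556 = 28.188.
Var(X) = E[X²] − (E[X])² = 28.188 − 20.728 = 7.45996.
SD(X) = √7.45996 = 2.73129.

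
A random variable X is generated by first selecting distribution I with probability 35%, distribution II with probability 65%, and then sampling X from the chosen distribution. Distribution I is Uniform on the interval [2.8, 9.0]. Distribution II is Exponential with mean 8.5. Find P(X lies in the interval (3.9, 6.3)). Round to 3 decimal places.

0.237

Conditional on each component, P(3.9 < X < 6.3): I: 0.387097; II: 0.155474.
By total probability, P(3.9 < X < 6.3) = 0.35·0.387097 + 0.65·0.155474 = 0.236542.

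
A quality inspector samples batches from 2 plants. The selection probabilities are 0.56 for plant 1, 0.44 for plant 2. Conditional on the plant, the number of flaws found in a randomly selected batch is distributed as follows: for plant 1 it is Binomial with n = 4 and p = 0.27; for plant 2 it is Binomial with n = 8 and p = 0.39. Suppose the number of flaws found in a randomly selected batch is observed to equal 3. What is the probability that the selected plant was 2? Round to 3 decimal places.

Likelihoods P(X=3 | ·): 1: 0.0574744; 2: 0.280563.
Posterior ∝ prior × likelihood. Numerator for 2: 0.44·0.280563 = 0.123448.
Normalizing constant: 0.56·0.0574744 + 0.44·0.280563 = 0.155634.
P(2 | observation) = 0.123448 / 0.155634 = 0.793196.

0.793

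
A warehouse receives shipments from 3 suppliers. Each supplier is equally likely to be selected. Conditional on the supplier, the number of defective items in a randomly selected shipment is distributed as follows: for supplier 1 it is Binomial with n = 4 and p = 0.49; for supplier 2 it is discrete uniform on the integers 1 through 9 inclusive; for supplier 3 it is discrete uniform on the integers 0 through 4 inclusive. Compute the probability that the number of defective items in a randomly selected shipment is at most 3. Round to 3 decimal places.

0.692

Conditional on each supplier, P(X ≤ 3): 1: 0.942352; 2: 0.333333; 3: 0.8.
By total probability, P(X ≤ 3) = 0.333333·0.942352 + 0.333333·0.333333 + 0.333333·0.8 = 0.691895.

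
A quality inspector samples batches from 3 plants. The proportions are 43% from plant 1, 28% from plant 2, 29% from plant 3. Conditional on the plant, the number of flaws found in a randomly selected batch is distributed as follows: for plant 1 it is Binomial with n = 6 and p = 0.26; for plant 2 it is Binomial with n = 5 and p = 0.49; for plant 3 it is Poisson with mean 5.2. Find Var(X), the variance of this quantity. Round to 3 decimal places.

Per component, 1: μ=1.56, E[X²]=3.588; 2: μ=2.45, E[X²]=7.252; 3: μ=5.2, E[X²]=32.24.
E[X] = 0.43·1.56 + 0.28·2.45 + 0.29·5.2 = 2.8648.
E[X²] = 0.43·3.588 + 0.28·7.252 + 0.29·32.24 = 12.923.
Var(X) = E[X²] − (E[X])² = 12.923 − 8.20708 = 4.71592.

4.716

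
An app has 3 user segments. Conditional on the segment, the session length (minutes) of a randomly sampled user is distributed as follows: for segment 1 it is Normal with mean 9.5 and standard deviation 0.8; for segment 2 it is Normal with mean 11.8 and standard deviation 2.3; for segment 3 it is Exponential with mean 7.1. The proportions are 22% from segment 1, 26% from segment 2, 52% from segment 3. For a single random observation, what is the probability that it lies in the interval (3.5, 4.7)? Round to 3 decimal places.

Conditional on each segment, P(3.5 < X < 4.7): 1: 9.86556e-10; 2: 0.000857216; 3: 0.0949839.
By total probability, P(3.5 < X < 4.7) = 0.22·9.86556e-10 + 0.26·0.000857216 + 0.52·0.0949839 = 0.0496145.

0.050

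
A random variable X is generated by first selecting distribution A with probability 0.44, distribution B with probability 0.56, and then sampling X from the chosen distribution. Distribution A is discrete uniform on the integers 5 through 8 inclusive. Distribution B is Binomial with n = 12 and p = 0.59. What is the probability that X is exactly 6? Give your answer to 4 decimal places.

0.2137

Conditional on each component, P(X = 6): A: 0.25; B: 0.185134.
By total probability, P(X = 6) = 0.44·0.25 + 0.56·0.185134 = 0.213675.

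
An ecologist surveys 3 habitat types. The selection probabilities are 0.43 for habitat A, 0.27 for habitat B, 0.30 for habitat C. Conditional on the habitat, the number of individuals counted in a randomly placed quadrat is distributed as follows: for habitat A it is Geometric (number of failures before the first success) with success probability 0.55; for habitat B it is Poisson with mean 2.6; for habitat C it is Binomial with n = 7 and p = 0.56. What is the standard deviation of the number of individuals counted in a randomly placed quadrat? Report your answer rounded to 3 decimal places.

1.900

Per component, A: μ=0.818182, E[X²]=2.15702; B: μ=2.6, E[X²]=9.36; C: μ=3.92, E[X²]=17.0912.
E[X] = 0.43·0.818182 + 0.27·2.6 + 0.3·3.92 = 2.22982.
E[X²] = 0.43·2.15702 + 0.27·9.36 + 0.3·17.0912 = 8.58208.
Var(X) = E[X²] − (E[X])² = 8.58208 − 4.97209 = 3.60999.
SD(X) = √3.60999 = 1.9.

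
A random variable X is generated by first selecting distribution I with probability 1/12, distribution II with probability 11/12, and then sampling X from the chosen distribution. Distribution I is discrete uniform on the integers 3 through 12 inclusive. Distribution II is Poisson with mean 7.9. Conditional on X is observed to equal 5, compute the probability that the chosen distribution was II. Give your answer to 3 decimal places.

Likelihoods P(X=5 | ·): I: 0.1; II: 0.0950666.
Posterior ∝ prior × likelihood. Numerator for II: 0.916667·0.0950666 = 0.0871444.
Normalizing constant: 0.0833333·0.1 + 0.916667·0.0950666 = 0.0954777.
P(II | observation) = 0.0871444 / 0.0954777 = 0.91272.

0.913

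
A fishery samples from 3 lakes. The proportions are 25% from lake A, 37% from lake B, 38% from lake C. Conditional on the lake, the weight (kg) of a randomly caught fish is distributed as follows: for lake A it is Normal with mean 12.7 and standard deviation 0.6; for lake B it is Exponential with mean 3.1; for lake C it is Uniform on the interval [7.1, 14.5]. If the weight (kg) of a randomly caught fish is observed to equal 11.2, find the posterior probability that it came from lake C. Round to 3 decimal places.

Likelihoods f(11.2 | ·): A: 0.0292138; B: 0.0087011; C: 0.135135.
Posterior ∝ prior × likelihood. Numerator for C: 0.38·0.135135 = 0.0513514.
Normalizing constant: 0.25·0.0292138 + 0.37·0.0087011 + 0.38·0.135135 = 0.0618742.
P(C | observation) = 0.0513514 / 0.0618742 = 0.829931.

0.830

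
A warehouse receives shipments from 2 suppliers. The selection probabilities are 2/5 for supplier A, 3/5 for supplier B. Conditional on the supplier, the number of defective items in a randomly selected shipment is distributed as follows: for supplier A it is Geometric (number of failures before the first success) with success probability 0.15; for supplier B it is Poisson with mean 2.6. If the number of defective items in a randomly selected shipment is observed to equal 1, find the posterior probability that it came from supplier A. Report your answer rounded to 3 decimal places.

Likelihoods P(X=1 | ·): A: 0.1275; B: 0.193111.
Posterior ∝ prior × likelihood. Numerator for A: 0.4·0.1275 = 0.051.
Normalizing constant: 0.4·0.1275 + 0.6·0.193111 = 0.166867.
P(A | observation) = 0.051 / 0.166867 = 0.305633.

0.306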